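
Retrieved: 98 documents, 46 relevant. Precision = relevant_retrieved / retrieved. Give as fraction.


Precision = relevant_retrieved / total_retrieved
= 46 / 98
= 46 / (46 + 52)
= 23/49

23/49


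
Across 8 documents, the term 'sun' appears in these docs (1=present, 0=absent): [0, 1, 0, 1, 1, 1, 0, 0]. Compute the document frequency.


Checking each document for 'sun':
Doc 1: absent
Doc 2: present
Doc 3: absent
Doc 4: present
Doc 5: present
Doc 6: present
Doc 7: absent
Doc 8: absent
df = sum of presences = 0 + 1 + 0 + 1 + 1 + 1 + 0 + 0 = 4

4


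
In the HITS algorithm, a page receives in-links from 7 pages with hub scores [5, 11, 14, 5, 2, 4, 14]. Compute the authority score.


Authority = sum of hub scores of in-linkers
In-link 1: hub score = 5
In-link 2: hub score = 11
In-link 3: hub score = 14
In-link 4: hub score = 5
In-link 5: hub score = 2
In-link 6: hub score = 4
In-link 7: hub score = 14
Authority = 5 + 11 + 14 + 5 + 2 + 4 + 14 = 55

55


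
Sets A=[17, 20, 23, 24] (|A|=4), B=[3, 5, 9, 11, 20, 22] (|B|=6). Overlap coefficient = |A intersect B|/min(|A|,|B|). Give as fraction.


A intersect B = [20]
|A intersect B| = 1
min(|A|, |B|) = min(4, 6) = 4
Overlap = 1 / 4 = 1/4

1/4


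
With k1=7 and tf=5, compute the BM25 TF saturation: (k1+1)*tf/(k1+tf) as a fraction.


BM25 TF component = (k1+1)*tf / (k1+tf)
k1 = 7, tf = 5
Numerator = (7+1)*5 = 40
Denominator = 7 + 5 = 12
= 40/12 = 10/3

10/3


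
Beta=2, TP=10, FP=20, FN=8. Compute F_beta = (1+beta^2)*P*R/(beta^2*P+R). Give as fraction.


P = TP/(TP+FP) = 10/30 = 1/3
R = TP/(TP+FN) = 10/18 = 5/9
beta^2 = 2^2 = 4
(1 + beta^2) = 5
Numerator = (1+beta^2)*P*R = 25/27
Denominator = beta^2*P + R = 4/3 + 5/9 = 17/9
F_beta = 25/51

25/51


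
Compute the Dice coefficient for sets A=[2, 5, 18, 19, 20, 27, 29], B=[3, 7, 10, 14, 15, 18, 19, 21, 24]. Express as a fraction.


A intersect B = [18, 19]
|A intersect B| = 2
|A| = 7, |B| = 9
Dice = 2*2 / (7+9)
= 4 / 16 = 1/4

1/4


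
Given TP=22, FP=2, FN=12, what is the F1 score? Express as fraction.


F1 = 2 * P * R / (P + R)
P = TP/(TP+FP) = 22/24 = 11/12
R = TP/(TP+FN) = 22/34 = 11/17
2 * P * R = 2 * 11/12 * 11/17 = 121/102
P + R = 11/12 + 11/17 = 319/204
F1 = 121/102 / 319/204 = 22/29

22/29


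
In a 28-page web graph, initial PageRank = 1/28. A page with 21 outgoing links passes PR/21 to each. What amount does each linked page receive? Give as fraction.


Initial PR = 1/28 = 1/28
Outlinks = 21
Contribution per link = PR / outlinks
= 1/28 / 21
= 1/588

1/588


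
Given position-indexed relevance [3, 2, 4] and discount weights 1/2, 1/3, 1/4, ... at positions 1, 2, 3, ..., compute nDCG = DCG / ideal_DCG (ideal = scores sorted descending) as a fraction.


Position discount weights w_i = 1/(i+1) for i=1..3:
Weights = [1/2, 1/3, 1/4]
Actual relevance: [3, 2, 4]
DCG = 3/2 + 2/3 + 4/4 = 19/6
Ideal relevance (sorted desc): [4, 3, 2]
Ideal DCG = 4/2 + 3/3 + 2/4 = 7/2
nDCG = DCG / ideal_DCG = 19/6 / 7/2 = 19/21

19/21


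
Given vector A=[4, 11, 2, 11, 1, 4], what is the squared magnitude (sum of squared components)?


|A|^2 = sum of squared components
A[0]^2 = 4^2 = 16
A[1]^2 = 11^2 = 121
A[2]^2 = 2^2 = 4
A[3]^2 = 11^2 = 121
A[4]^2 = 1^2 = 1
A[5]^2 = 4^2 = 16
Sum = 16 + 121 + 4 + 121 + 1 + 16 = 279

279


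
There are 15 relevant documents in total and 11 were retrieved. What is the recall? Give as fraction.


Recall = retrieved_relevant / total_relevant
= 11 / 15
= 11 / (11 + 4)
= 11/15

11/15


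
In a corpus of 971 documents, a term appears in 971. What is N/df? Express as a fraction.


IDF ratio = N / df
= 971 / 971
= 1

1


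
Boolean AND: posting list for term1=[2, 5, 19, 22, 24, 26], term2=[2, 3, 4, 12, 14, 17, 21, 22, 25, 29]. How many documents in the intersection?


Boolean AND: find intersection of posting lists
term1 docs: [2, 5, 19, 22, 24, 26]
term2 docs: [2, 3, 4, 12, 14, 17, 21, 22, 25, 29]
Intersection: [2, 22]
|intersection| = 2

2


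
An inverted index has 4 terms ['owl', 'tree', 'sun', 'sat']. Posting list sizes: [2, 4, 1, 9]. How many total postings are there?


Summing posting list sizes:
'owl': 2 postings
'tree': 4 postings
'sun': 1 postings
'sat': 9 postings
Total = 2 + 4 + 1 + 9 = 16

16


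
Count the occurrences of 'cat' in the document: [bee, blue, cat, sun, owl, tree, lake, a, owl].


Document has 9 words
Scanning for 'cat':
Found at positions: [2]
Count = 1

1


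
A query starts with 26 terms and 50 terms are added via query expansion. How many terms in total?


Original terms: 26
Expansion terms: 50
Total = 26 + 50 = 76

76


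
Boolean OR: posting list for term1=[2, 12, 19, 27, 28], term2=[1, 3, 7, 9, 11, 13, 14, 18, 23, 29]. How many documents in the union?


Boolean OR: find union of posting lists
term1 docs: [2, 12, 19, 27, 28]
term2 docs: [1, 3, 7, 9, 11, 13, 14, 18, 23, 29]
Union: [1, 2, 3, 7, 9, 11, 12, 13, 14, 18, 19, 23, 27, 28, 29]
|union| = 15

15


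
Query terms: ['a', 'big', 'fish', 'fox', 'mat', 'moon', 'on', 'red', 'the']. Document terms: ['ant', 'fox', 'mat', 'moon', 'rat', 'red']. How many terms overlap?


Query terms: ['a', 'big', 'fish', 'fox', 'mat', 'moon', 'on', 'red', 'the']
Document terms: ['ant', 'fox', 'mat', 'moon', 'rat', 'red']
Common terms: ['fox', 'mat', 'moon', 'red']
Overlap count = 4

4


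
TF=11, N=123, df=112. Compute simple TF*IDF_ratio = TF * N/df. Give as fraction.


TF * (N/df)
= 11 * (123/112)
= 11 * 123/112
= 1353/112

1353/112


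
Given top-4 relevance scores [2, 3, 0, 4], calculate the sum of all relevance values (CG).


Cumulative Gain = sum of relevance scores
Position 1: rel=2, running sum=2
Position 2: rel=3, running sum=5
Position 3: rel=0, running sum=5
Position 4: rel=4, running sum=9
CG = 9

9


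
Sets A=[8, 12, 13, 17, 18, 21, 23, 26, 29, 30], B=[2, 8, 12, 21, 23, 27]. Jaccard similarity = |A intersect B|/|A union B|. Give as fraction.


A intersect B = [8, 12, 21, 23]
|A intersect B| = 4
A union B = [2, 8, 12, 13, 17, 18, 21, 23, 26, 27, 29, 30]
|A union B| = 12
Jaccard = 4/12 = 1/3

1/3


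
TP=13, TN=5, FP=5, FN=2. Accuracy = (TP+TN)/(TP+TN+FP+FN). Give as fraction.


Accuracy = (TP + TN) / (TP + TN + FP + FN)
TP + TN = 13 + 5 = 18
Total = 13 + 5 + 5 + 2 = 25
Accuracy = 18 / 25 = 18/25

18/25


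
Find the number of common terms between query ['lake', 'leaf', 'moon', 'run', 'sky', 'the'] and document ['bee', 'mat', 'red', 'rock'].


Query terms: ['lake', 'leaf', 'moon', 'run', 'sky', 'the']
Document terms: ['bee', 'mat', 'red', 'rock']
Common terms: []
Overlap count = 0

0


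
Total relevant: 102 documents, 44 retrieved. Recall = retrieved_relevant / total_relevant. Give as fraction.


Recall = retrieved_relevant / total_relevant
= 44 / 102
= 44 / (44 + 58)
= 22/51

22/51


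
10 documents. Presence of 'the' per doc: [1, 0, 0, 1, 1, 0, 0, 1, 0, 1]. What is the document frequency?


Checking each document for 'the':
Doc 1: present
Doc 2: absent
Doc 3: absent
Doc 4: present
Doc 5: present
Doc 6: absent
Doc 7: absent
Doc 8: present
Doc 9: absent
Doc 10: present
df = sum of presences = 1 + 0 + 0 + 1 + 1 + 0 + 0 + 1 + 0 + 1 = 5

5


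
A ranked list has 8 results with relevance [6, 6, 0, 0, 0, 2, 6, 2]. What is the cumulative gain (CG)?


Cumulative Gain = sum of relevance scores
Position 1: rel=6, running sum=6
Position 2: rel=6, running sum=12
Position 3: rel=0, running sum=12
Position 4: rel=0, running sum=12
Position 5: rel=0, running sum=12
Position 6: rel=2, running sum=14
Position 7: rel=6, running sum=20
Position 8: rel=2, running sum=22
CG = 22

22


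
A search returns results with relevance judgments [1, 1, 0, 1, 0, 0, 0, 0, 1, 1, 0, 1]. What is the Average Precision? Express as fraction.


Computing P@k for each relevant position:
Position 1: relevant, P@1 = 1/1 = 1
Position 2: relevant, P@2 = 2/2 = 1
Position 3: not relevant
Position 4: relevant, P@4 = 3/4 = 3/4
Position 5: not relevant
Position 6: not relevant
Position 7: not relevant
Position 8: not relevant
Position 9: relevant, P@9 = 4/9 = 4/9
Position 10: relevant, P@10 = 5/10 = 1/2
Position 11: not relevant
Position 12: relevant, P@12 = 6/12 = 1/2
Sum of P@k = 1 + 1 + 3/4 + 4/9 + 1/2 + 1/2 = 151/36
AP = 151/36 / 6 = 151/216

151/216


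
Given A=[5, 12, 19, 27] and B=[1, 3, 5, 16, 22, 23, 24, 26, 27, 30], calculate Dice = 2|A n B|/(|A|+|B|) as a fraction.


A intersect B = [5, 27]
|A intersect B| = 2
|A| = 4, |B| = 10
Dice = 2*2 / (4+10)
= 4 / 14 = 2/7

2/7


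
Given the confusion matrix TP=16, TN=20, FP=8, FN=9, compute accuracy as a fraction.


Accuracy = (TP + TN) / (TP + TN + FP + FN)
TP + TN = 16 + 20 = 36
Total = 16 + 20 + 8 + 9 = 53
Accuracy = 36 / 53 = 36/53

36/53


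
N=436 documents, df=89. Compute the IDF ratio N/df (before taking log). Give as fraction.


IDF ratio = N / df
= 436 / 89
= 436/89

436/89


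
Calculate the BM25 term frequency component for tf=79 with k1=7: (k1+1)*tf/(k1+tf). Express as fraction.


BM25 TF component = (k1+1)*tf / (k1+tf)
k1 = 7, tf = 79
Numerator = (7+1)*79 = 632
Denominator = 7 + 79 = 86
= 632/86 = 316/43

316/43


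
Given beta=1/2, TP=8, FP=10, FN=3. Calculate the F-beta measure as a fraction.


P = TP/(TP+FP) = 8/18 = 4/9
R = TP/(TP+FN) = 8/11 = 8/11
beta^2 = 1/2^2 = 1/4
(1 + beta^2) = 5/4
Numerator = (1+beta^2)*P*R = 40/99
Denominator = beta^2*P + R = 1/9 + 8/11 = 83/99
F_beta = 40/83

40/83


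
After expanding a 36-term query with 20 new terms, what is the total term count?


Original terms: 36
Expansion terms: 20
Total = 36 + 20 = 56

56


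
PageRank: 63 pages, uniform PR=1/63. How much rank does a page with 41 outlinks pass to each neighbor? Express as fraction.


Initial PR = 1/63 = 1/63
Outlinks = 41
Contribution per link = PR / outlinks
= 1/63 / 41
= 1/2583

1/2583


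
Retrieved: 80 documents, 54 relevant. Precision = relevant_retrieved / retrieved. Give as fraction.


Precision = relevant_retrieved / total_retrieved
= 54 / 80
= 54 / (54 + 26)
= 27/40

27/40


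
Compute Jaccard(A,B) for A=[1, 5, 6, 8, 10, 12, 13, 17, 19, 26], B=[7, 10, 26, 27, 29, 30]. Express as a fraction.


A intersect B = [10, 26]
|A intersect B| = 2
A union B = [1, 5, 6, 7, 8, 10, 12, 13, 17, 19, 26, 27, 29, 30]
|A union B| = 14
Jaccard = 2/14 = 1/7

1/7


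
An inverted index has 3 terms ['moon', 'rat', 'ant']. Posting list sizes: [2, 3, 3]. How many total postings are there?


Summing posting list sizes:
'moon': 2 postings
'rat': 3 postings
'ant': 3 postings
Total = 2 + 3 + 3 = 8

8


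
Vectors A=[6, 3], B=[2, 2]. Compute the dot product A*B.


Dot product = sum of element-wise products
A[0]*B[0] = 6*2 = 12
A[1]*B[1] = 3*2 = 6
Sum = 12 + 6 = 18

18


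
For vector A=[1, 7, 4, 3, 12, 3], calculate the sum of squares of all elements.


|A|^2 = sum of squared components
A[0]^2 = 1^2 = 1
A[1]^2 = 7^2 = 49
A[2]^2 = 4^2 = 16
A[3]^2 = 3^2 = 9
A[4]^2 = 12^2 = 144
A[5]^2 = 3^2 = 9
Sum = 1 + 49 + 16 + 9 + 144 + 9 = 228

228


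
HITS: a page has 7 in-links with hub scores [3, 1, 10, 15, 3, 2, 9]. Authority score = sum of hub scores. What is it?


Authority = sum of hub scores of in-linkers
In-link 1: hub score = 3
In-link 2: hub score = 1
In-link 3: hub score = 10
In-link 4: hub score = 15
In-link 5: hub score = 3
In-link 6: hub score = 2
In-link 7: hub score = 9
Authority = 3 + 1 + 10 + 15 + 3 + 2 + 9 = 43

43


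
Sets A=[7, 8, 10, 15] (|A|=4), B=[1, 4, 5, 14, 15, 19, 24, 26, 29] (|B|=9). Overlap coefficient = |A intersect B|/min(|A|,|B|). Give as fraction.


A intersect B = [15]
|A intersect B| = 1
min(|A|, |B|) = min(4, 9) = 4
Overlap = 1 / 4 = 1/4

1/4


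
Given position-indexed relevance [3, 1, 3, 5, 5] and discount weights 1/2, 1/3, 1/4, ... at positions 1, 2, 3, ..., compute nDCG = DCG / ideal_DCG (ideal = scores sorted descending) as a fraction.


Position discount weights w_i = 1/(i+1) for i=1..5:
Weights = [1/2, 1/3, 1/4, 1/5, 1/6]
Actual relevance: [3, 1, 3, 5, 5]
DCG = 3/2 + 1/3 + 3/4 + 5/5 + 5/6 = 53/12
Ideal relevance (sorted desc): [5, 5, 3, 3, 1]
Ideal DCG = 5/2 + 5/3 + 3/4 + 3/5 + 1/6 = 341/60
nDCG = DCG / ideal_DCG = 53/12 / 341/60 = 265/341

265/341


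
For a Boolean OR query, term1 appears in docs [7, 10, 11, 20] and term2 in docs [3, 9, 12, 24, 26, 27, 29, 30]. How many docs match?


Boolean OR: find union of posting lists
term1 docs: [7, 10, 11, 20]
term2 docs: [3, 9, 12, 24, 26, 27, 29, 30]
Union: [3, 7, 9, 10, 11, 12, 20, 24, 26, 27, 29, 30]
|union| = 12

12


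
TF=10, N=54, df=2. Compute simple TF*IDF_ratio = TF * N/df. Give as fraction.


TF * (N/df)
= 10 * (54/2)
= 10 * 27
= 270

270


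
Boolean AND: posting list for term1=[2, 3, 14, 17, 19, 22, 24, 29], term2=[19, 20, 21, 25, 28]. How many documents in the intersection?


Boolean AND: find intersection of posting lists
term1 docs: [2, 3, 14, 17, 19, 22, 24, 29]
term2 docs: [19, 20, 21, 25, 28]
Intersection: [19]
|intersection| = 1

1


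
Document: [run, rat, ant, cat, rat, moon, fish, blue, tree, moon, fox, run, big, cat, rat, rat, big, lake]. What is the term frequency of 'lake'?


Document has 18 words
Scanning for 'lake':
Found at positions: [17]
Count = 1

1


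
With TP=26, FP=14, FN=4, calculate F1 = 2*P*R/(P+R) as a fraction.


F1 = 2 * P * R / (P + R)
P = TP/(TP+FP) = 26/40 = 13/20
R = TP/(TP+FN) = 26/30 = 13/15
2 * P * R = 2 * 13/20 * 13/15 = 169/150
P + R = 13/20 + 13/15 = 91/60
F1 = 169/150 / 91/60 = 26/35

26/35


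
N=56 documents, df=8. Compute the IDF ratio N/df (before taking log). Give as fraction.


IDF ratio = N / df
= 56 / 8
= 7

7


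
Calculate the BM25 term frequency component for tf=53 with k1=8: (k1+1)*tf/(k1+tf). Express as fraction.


BM25 TF component = (k1+1)*tf / (k1+tf)
k1 = 8, tf = 53
Numerator = (8+1)*53 = 477
Denominator = 8 + 53 = 61
= 477/61 = 477/61

477/61


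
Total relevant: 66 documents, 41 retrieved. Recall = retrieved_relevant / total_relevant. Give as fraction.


Recall = retrieved_relevant / total_relevant
= 41 / 66
= 41 / (41 + 25)
= 41/66

41/66


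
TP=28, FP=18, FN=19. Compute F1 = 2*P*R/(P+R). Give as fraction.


F1 = 2 * P * R / (P + R)
P = TP/(TP+FP) = 28/46 = 14/23
R = TP/(TP+FN) = 28/47 = 28/47
2 * P * R = 2 * 14/23 * 28/47 = 784/1081
P + R = 14/23 + 28/47 = 1302/1081
F1 = 784/1081 / 1302/1081 = 56/93

56/93


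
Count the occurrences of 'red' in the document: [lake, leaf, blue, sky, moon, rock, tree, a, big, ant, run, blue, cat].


Document has 13 words
Scanning for 'red':
Term not found in document
Count = 0

0


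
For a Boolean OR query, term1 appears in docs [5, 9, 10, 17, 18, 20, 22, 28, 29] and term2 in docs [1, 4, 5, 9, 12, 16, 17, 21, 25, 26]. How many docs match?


Boolean OR: find union of posting lists
term1 docs: [5, 9, 10, 17, 18, 20, 22, 28, 29]
term2 docs: [1, 4, 5, 9, 12, 16, 17, 21, 25, 26]
Union: [1, 4, 5, 9, 10, 12, 16, 17, 18, 20, 21, 22, 25, 26, 28, 29]
|union| = 16

16


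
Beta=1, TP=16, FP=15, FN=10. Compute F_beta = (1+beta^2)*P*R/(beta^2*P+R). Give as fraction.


P = TP/(TP+FP) = 16/31 = 16/31
R = TP/(TP+FN) = 16/26 = 8/13
beta^2 = 1^2 = 1
(1 + beta^2) = 2
Numerator = (1+beta^2)*P*R = 256/403
Denominator = beta^2*P + R = 16/31 + 8/13 = 456/403
F_beta = 32/57

32/57


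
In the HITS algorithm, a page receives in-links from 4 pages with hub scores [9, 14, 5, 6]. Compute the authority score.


Authority = sum of hub scores of in-linkers
In-link 1: hub score = 9
In-link 2: hub score = 14
In-link 3: hub score = 5
In-link 4: hub score = 6
Authority = 9 + 14 + 5 + 6 = 34

34


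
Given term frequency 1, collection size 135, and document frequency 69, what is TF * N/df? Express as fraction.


TF * (N/df)
= 1 * (135/69)
= 1 * 45/23
= 45/23

45/23


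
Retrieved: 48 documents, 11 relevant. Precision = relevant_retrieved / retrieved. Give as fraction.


Precision = relevant_retrieved / total_retrieved
= 11 / 48
= 11 / (11 + 37)
= 11/48

11/48


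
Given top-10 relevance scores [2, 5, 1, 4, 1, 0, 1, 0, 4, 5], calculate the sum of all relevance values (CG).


Cumulative Gain = sum of relevance scores
Position 1: rel=2, running sum=2
Position 2: rel=5, running sum=7
Position 3: rel=1, running sum=8
Position 4: rel=4, running sum=12
Position 5: rel=1, running sum=13
Position 6: rel=0, running sum=13
Position 7: rel=1, running sum=14
Position 8: rel=0, running sum=14
Position 9: rel=4, running sum=18
Position 10: rel=5, running sum=23
CG = 23

23


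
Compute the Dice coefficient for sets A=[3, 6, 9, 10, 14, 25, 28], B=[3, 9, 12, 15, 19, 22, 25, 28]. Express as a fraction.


A intersect B = [3, 9, 25, 28]
|A intersect B| = 4
|A| = 7, |B| = 8
Dice = 2*4 / (7+8)
= 8 / 15 = 8/15

8/15


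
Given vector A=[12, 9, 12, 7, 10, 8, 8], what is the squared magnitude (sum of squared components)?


|A|^2 = sum of squared components
A[0]^2 = 12^2 = 144
A[1]^2 = 9^2 = 81
A[2]^2 = 12^2 = 144
A[3]^2 = 7^2 = 49
A[4]^2 = 10^2 = 100
A[5]^2 = 8^2 = 64
A[6]^2 = 8^2 = 64
Sum = 144 + 81 + 144 + 49 + 100 + 64 + 64 = 646

646


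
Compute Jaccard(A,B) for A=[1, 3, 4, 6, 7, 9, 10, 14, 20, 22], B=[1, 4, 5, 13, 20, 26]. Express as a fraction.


A intersect B = [1, 4, 20]
|A intersect B| = 3
A union B = [1, 3, 4, 5, 6, 7, 9, 10, 13, 14, 20, 22, 26]
|A union B| = 13
Jaccard = 3/13 = 3/13

3/13


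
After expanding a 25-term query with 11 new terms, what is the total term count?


Original terms: 25
Expansion terms: 11
Total = 25 + 11 = 36

36


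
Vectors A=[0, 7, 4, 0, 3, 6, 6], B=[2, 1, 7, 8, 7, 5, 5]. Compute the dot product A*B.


Dot product = sum of element-wise products
A[0]*B[0] = 0*2 = 0
A[1]*B[1] = 7*1 = 7
A[2]*B[2] = 4*7 = 28
A[3]*B[3] = 0*8 = 0
A[4]*B[4] = 3*7 = 21
A[5]*B[5] = 6*5 = 30
A[6]*B[6] = 6*5 = 30
Sum = 0 + 7 + 28 + 0 + 21 + 30 + 30 = 116

116


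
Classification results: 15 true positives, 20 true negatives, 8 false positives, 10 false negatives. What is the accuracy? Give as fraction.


Accuracy = (TP + TN) / (TP + TN + FP + FN)
TP + TN = 15 + 20 = 35
Total = 15 + 20 + 8 + 10 = 53
Accuracy = 35 / 53 = 35/53

35/53


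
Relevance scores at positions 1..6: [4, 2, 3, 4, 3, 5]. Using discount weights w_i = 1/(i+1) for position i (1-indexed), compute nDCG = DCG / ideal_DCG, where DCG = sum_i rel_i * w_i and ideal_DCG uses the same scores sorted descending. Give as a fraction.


Position discount weights w_i = 1/(i+1) for i=1..6:
Weights = [1/2, 1/3, 1/4, 1/5, 1/6, 1/7]
Actual relevance: [4, 2, 3, 4, 3, 5]
DCG = 4/2 + 2/3 + 3/4 + 4/5 + 3/6 + 5/7 = 2281/420
Ideal relevance (sorted desc): [5, 4, 4, 3, 3, 2]
Ideal DCG = 5/2 + 4/3 + 4/4 + 3/5 + 3/6 + 2/7 = 653/105
nDCG = DCG / ideal_DCG = 2281/420 / 653/105 = 2281/2612

2281/2612


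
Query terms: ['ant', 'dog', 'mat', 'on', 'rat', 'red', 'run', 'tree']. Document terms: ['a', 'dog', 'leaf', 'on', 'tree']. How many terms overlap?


Query terms: ['ant', 'dog', 'mat', 'on', 'rat', 'red', 'run', 'tree']
Document terms: ['a', 'dog', 'leaf', 'on', 'tree']
Common terms: ['dog', 'on', 'tree']
Overlap count = 3

3


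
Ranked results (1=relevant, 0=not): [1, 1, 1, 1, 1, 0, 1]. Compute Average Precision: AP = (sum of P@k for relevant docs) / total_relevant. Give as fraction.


Computing P@k for each relevant position:
Position 1: relevant, P@1 = 1/1 = 1
Position 2: relevant, P@2 = 2/2 = 1
Position 3: relevant, P@3 = 3/3 = 1
Position 4: relevant, P@4 = 4/4 = 1
Position 5: relevant, P@5 = 5/5 = 1
Position 6: not relevant
Position 7: relevant, P@7 = 6/7 = 6/7
Sum of P@k = 1 + 1 + 1 + 1 + 1 + 6/7 = 41/7
AP = 41/7 / 6 = 41/42

41/42


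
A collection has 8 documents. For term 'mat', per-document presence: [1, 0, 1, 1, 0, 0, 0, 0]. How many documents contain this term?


Checking each document for 'mat':
Doc 1: present
Doc 2: absent
Doc 3: present
Doc 4: present
Doc 5: absent
Doc 6: absent
Doc 7: absent
Doc 8: absent
df = sum of presences = 1 + 0 + 1 + 1 + 0 + 0 + 0 + 0 = 3

3


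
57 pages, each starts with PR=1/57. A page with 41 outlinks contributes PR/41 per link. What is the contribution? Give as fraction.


Initial PR = 1/57 = 1/57
Outlinks = 41
Contribution per link = PR / outlinks
= 1/57 / 41
= 1/2337

1/2337


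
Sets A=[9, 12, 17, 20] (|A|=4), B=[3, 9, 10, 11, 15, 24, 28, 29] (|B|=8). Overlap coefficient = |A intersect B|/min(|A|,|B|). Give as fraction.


A intersect B = [9]
|A intersect B| = 1
min(|A|, |B|) = min(4, 8) = 4
Overlap = 1 / 4 = 1/4

1/4


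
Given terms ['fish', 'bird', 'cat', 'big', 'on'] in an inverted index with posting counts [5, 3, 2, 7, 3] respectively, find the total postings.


Summing posting list sizes:
'fish': 5 postings
'bird': 3 postings
'cat': 2 postings
'big': 7 postings
'on': 3 postings
Total = 5 + 3 + 2 + 7 + 3 = 20

20


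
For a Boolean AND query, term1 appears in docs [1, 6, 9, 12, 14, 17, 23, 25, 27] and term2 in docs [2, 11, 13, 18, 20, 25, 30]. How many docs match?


Boolean AND: find intersection of posting lists
term1 docs: [1, 6, 9, 12, 14, 17, 23, 25, 27]
term2 docs: [2, 11, 13, 18, 20, 25, 30]
Intersection: [25]
|intersection| = 1

1


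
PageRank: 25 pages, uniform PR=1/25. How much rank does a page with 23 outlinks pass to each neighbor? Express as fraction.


Initial PR = 1/25 = 1/25
Outlinks = 23
Contribution per link = PR / outlinks
= 1/25 / 23
= 1/575

1/575


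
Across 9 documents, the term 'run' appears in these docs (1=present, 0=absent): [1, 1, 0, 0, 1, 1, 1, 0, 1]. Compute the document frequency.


Checking each document for 'run':
Doc 1: present
Doc 2: present
Doc 3: absent
Doc 4: absent
Doc 5: present
Doc 6: present
Doc 7: present
Doc 8: absent
Doc 9: present
df = sum of presences = 1 + 1 + 0 + 0 + 1 + 1 + 1 + 0 + 1 = 6

6


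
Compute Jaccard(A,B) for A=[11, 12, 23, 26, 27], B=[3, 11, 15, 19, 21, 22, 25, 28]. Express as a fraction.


A intersect B = [11]
|A intersect B| = 1
A union B = [3, 11, 12, 15, 19, 21, 22, 23, 25, 26, 27, 28]
|A union B| = 12
Jaccard = 1/12 = 1/12

1/12


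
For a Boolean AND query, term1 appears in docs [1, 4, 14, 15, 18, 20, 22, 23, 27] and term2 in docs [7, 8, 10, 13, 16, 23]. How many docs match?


Boolean AND: find intersection of posting lists
term1 docs: [1, 4, 14, 15, 18, 20, 22, 23, 27]
term2 docs: [7, 8, 10, 13, 16, 23]
Intersection: [23]
|intersection| = 1

1


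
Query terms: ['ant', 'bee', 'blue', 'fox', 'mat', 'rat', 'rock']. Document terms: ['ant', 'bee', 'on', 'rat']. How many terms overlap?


Query terms: ['ant', 'bee', 'blue', 'fox', 'mat', 'rat', 'rock']
Document terms: ['ant', 'bee', 'on', 'rat']
Common terms: ['ant', 'bee', 'rat']
Overlap count = 3

3


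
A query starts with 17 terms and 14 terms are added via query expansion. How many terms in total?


Original terms: 17
Expansion terms: 14
Total = 17 + 14 = 31

31


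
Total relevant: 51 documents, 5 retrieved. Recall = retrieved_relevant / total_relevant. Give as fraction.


Recall = retrieved_relevant / total_relevant
= 5 / 51
= 5 / (5 + 46)
= 5/51

5/51


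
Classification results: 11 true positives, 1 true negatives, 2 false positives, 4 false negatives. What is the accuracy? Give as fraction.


Accuracy = (TP + TN) / (TP + TN + FP + FN)
TP + TN = 11 + 1 = 12
Total = 11 + 1 + 2 + 4 = 18
Accuracy = 12 / 18 = 2/3

2/3


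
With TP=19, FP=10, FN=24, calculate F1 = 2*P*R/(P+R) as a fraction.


F1 = 2 * P * R / (P + R)
P = TP/(TP+FP) = 19/29 = 19/29
R = TP/(TP+FN) = 19/43 = 19/43
2 * P * R = 2 * 19/29 * 19/43 = 722/1247
P + R = 19/29 + 19/43 = 1368/1247
F1 = 722/1247 / 1368/1247 = 19/36

19/36


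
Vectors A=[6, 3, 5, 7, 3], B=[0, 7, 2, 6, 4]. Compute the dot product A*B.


Dot product = sum of element-wise products
A[0]*B[0] = 6*0 = 0
A[1]*B[1] = 3*7 = 21
A[2]*B[2] = 5*2 = 10
A[3]*B[3] = 7*6 = 42
A[4]*B[4] = 3*4 = 12
Sum = 0 + 21 + 10 + 42 + 12 = 85

85


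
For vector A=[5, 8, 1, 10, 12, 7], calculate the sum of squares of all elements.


|A|^2 = sum of squared components
A[0]^2 = 5^2 = 25
A[1]^2 = 8^2 = 64
A[2]^2 = 1^2 = 1
A[3]^2 = 10^2 = 100
A[4]^2 = 12^2 = 144
A[5]^2 = 7^2 = 49
Sum = 25 + 64 + 1 + 100 + 144 + 49 = 383

383


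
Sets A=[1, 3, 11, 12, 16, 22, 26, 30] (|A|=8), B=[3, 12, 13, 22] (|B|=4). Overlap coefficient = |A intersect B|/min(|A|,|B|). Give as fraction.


A intersect B = [3, 12, 22]
|A intersect B| = 3
min(|A|, |B|) = min(8, 4) = 4
Overlap = 3 / 4 = 3/4

3/4


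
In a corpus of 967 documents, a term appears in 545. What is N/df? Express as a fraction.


IDF ratio = N / df
= 967 / 545
= 967/545

967/545


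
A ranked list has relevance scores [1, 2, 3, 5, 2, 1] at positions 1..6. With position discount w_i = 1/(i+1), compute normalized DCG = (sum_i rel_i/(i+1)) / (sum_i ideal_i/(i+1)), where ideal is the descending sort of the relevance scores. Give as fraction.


Position discount weights w_i = 1/(i+1) for i=1..6:
Weights = [1/2, 1/3, 1/4, 1/5, 1/6, 1/7]
Actual relevance: [1, 2, 3, 5, 2, 1]
DCG = 1/2 + 2/3 + 3/4 + 5/5 + 2/6 + 1/7 = 95/28
Ideal relevance (sorted desc): [5, 3, 2, 2, 1, 1]
Ideal DCG = 5/2 + 3/3 + 2/4 + 2/5 + 1/6 + 1/7 = 989/210
nDCG = DCG / ideal_DCG = 95/28 / 989/210 = 1425/1978

1425/1978


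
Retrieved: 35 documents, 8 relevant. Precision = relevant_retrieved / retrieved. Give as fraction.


Precision = relevant_retrieved / total_retrieved
= 8 / 35
= 8 / (8 + 27)
= 8/35

8/35


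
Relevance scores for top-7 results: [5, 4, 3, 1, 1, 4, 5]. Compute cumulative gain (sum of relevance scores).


Cumulative Gain = sum of relevance scores
Position 1: rel=5, running sum=5
Position 2: rel=4, running sum=9
Position 3: rel=3, running sum=12
Position 4: rel=1, running sum=13
Position 5: rel=1, running sum=14
Position 6: rel=4, running sum=18
Position 7: rel=5, running sum=23
CG = 23

23


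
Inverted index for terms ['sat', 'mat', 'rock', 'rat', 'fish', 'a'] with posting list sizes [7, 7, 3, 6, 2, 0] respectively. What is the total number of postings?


Summing posting list sizes:
'sat': 7 postings
'mat': 7 postings
'rock': 3 postings
'rat': 6 postings
'fish': 2 postings
'a': 0 postings
Total = 7 + 7 + 3 + 6 + 2 + 0 = 25

25


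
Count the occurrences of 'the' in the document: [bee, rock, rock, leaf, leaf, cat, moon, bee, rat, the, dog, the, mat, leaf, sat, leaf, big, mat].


Document has 18 words
Scanning for 'the':
Found at positions: [9, 11]
Count = 2

2


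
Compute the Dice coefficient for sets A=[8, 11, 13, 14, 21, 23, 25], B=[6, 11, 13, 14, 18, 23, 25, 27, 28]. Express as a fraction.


A intersect B = [11, 13, 14, 23, 25]
|A intersect B| = 5
|A| = 7, |B| = 9
Dice = 2*5 / (7+9)
= 10 / 16 = 5/8

5/8


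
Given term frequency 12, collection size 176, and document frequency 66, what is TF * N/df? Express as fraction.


TF * (N/df)
= 12 * (176/66)
= 12 * 8/3
= 32

32


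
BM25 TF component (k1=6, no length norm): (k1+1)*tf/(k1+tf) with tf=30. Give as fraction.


BM25 TF component = (k1+1)*tf / (k1+tf)
k1 = 6, tf = 30
Numerator = (6+1)*30 = 210
Denominator = 6 + 30 = 36
= 210/36 = 35/6

35/6


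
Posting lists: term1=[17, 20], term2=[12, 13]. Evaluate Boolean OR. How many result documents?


Boolean OR: find union of posting lists
term1 docs: [17, 20]
term2 docs: [12, 13]
Union: [12, 13, 17, 20]
|union| = 4

4


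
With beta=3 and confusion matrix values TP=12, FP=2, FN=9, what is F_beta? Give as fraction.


P = TP/(TP+FP) = 12/14 = 6/7
R = TP/(TP+FN) = 12/21 = 4/7
beta^2 = 3^2 = 9
(1 + beta^2) = 10
Numerator = (1+beta^2)*P*R = 240/49
Denominator = beta^2*P + R = 54/7 + 4/7 = 58/7
F_beta = 120/203

120/203


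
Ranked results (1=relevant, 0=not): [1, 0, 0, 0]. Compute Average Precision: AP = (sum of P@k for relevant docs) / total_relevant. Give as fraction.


Computing P@k for each relevant position:
Position 1: relevant, P@1 = 1/1 = 1
Position 2: not relevant
Position 3: not relevant
Position 4: not relevant
Sum of P@k = 1 = 1
AP = 1 / 1 = 1

1


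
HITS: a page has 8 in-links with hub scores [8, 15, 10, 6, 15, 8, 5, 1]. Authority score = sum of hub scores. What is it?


Authority = sum of hub scores of in-linkers
In-link 1: hub score = 8
In-link 2: hub score = 15
In-link 3: hub score = 10
In-link 4: hub score = 6
In-link 5: hub score = 15
In-link 6: hub score = 8
In-link 7: hub score = 5
In-link 8: hub score = 1
Authority = 8 + 15 + 10 + 6 + 15 + 8 + 5 + 1 = 68

68


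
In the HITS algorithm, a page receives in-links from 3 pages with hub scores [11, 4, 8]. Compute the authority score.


Authority = sum of hub scores of in-linkers
In-link 1: hub score = 11
In-link 2: hub score = 4
In-link 3: hub score = 8
Authority = 11 + 4 + 8 = 23

23


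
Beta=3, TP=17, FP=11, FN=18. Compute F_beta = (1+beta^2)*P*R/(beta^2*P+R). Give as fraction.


P = TP/(TP+FP) = 17/28 = 17/28
R = TP/(TP+FN) = 17/35 = 17/35
beta^2 = 3^2 = 9
(1 + beta^2) = 10
Numerator = (1+beta^2)*P*R = 289/98
Denominator = beta^2*P + R = 153/28 + 17/35 = 119/20
F_beta = 170/343

170/343


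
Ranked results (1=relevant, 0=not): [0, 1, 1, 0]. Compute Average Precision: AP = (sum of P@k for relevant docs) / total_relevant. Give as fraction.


Computing P@k for each relevant position:
Position 1: not relevant
Position 2: relevant, P@2 = 1/2 = 1/2
Position 3: relevant, P@3 = 2/3 = 2/3
Position 4: not relevant
Sum of P@k = 1/2 + 2/3 = 7/6
AP = 7/6 / 2 = 7/12

7/12


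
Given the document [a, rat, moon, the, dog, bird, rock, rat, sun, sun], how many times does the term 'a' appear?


Document has 10 words
Scanning for 'a':
Found at positions: [0]
Count = 1

1


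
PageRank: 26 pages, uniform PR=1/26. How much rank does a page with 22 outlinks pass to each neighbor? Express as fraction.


Initial PR = 1/26 = 1/26
Outlinks = 22
Contribution per link = PR / outlinks
= 1/26 / 22
= 1/572

1/572


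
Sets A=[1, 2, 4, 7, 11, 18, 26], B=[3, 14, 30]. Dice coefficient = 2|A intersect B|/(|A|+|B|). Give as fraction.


A intersect B = []
|A intersect B| = 0
|A| = 7, |B| = 3
Dice = 2*0 / (7+3)
= 0 / 10 = 0

0


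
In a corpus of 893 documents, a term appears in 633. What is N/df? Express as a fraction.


IDF ratio = N / df
= 893 / 633
= 893/633

893/633


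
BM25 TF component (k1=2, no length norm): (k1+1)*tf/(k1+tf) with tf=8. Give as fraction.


BM25 TF component = (k1+1)*tf / (k1+tf)
k1 = 2, tf = 8
Numerator = (2+1)*8 = 24
Denominator = 2 + 8 = 10
= 24/10 = 12/5

12/5


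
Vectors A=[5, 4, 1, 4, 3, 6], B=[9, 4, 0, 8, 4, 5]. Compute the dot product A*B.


Dot product = sum of element-wise products
A[0]*B[0] = 5*9 = 45
A[1]*B[1] = 4*4 = 16
A[2]*B[2] = 1*0 = 0
A[3]*B[3] = 4*8 = 32
A[4]*B[4] = 3*4 = 12
A[5]*B[5] = 6*5 = 30
Sum = 45 + 16 + 0 + 32 + 12 + 30 = 135

135


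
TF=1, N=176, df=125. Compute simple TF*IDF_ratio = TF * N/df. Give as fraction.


TF * (N/df)
= 1 * (176/125)
= 1 * 176/125
= 176/125

176/125


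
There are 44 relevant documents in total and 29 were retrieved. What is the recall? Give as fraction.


Recall = retrieved_relevant / total_relevant
= 29 / 44
= 29 / (29 + 15)
= 29/44

29/44


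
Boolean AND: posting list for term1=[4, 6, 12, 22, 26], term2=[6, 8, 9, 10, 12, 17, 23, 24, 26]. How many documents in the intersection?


Boolean AND: find intersection of posting lists
term1 docs: [4, 6, 12, 22, 26]
term2 docs: [6, 8, 9, 10, 12, 17, 23, 24, 26]
Intersection: [6, 12, 26]
|intersection| = 3

3


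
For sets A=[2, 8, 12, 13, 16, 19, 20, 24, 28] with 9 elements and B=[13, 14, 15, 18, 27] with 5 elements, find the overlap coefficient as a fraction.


A intersect B = [13]
|A intersect B| = 1
min(|A|, |B|) = min(9, 5) = 5
Overlap = 1 / 5 = 1/5

1/5


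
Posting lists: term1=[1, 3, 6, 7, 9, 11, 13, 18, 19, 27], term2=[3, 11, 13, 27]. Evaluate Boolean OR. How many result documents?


Boolean OR: find union of posting lists
term1 docs: [1, 3, 6, 7, 9, 11, 13, 18, 19, 27]
term2 docs: [3, 11, 13, 27]
Union: [1, 3, 6, 7, 9, 11, 13, 18, 19, 27]
|union| = 10

10


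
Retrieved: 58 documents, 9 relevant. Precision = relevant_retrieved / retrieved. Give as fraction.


Precision = relevant_retrieved / total_retrieved
= 9 / 58
= 9 / (9 + 49)
= 9/58

9/58


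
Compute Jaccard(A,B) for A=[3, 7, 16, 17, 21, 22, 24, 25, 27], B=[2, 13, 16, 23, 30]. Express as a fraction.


A intersect B = [16]
|A intersect B| = 1
A union B = [2, 3, 7, 13, 16, 17, 21, 22, 23, 24, 25, 27, 30]
|A union B| = 13
Jaccard = 1/13 = 1/13

1/13


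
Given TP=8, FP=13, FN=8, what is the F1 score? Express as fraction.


F1 = 2 * P * R / (P + R)
P = TP/(TP+FP) = 8/21 = 8/21
R = TP/(TP+FN) = 8/16 = 1/2
2 * P * R = 2 * 8/21 * 1/2 = 8/21
P + R = 8/21 + 1/2 = 37/42
F1 = 8/21 / 37/42 = 16/37

16/37


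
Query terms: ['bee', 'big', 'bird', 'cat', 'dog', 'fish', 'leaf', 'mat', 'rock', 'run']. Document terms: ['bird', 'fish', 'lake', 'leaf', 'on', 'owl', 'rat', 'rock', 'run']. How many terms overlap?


Query terms: ['bee', 'big', 'bird', 'cat', 'dog', 'fish', 'leaf', 'mat', 'rock', 'run']
Document terms: ['bird', 'fish', 'lake', 'leaf', 'on', 'owl', 'rat', 'rock', 'run']
Common terms: ['bird', 'fish', 'leaf', 'rock', 'run']
Overlap count = 5

5


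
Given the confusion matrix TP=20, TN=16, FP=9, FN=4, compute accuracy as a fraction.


Accuracy = (TP + TN) / (TP + TN + FP + FN)
TP + TN = 20 + 16 = 36
Total = 20 + 16 + 9 + 4 = 49
Accuracy = 36 / 49 = 36/49

36/49


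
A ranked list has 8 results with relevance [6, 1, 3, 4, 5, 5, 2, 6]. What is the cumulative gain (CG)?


Cumulative Gain = sum of relevance scores
Position 1: rel=6, running sum=6
Position 2: rel=1, running sum=7
Position 3: rel=3, running sum=10
Position 4: rel=4, running sum=14
Position 5: rel=5, running sum=19
Position 6: rel=5, running sum=24
Position 7: rel=2, running sum=26
Position 8: rel=6, running sum=32
CG = 32

32


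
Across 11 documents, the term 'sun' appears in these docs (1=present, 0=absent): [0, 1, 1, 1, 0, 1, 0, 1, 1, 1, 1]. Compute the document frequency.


Checking each document for 'sun':
Doc 1: absent
Doc 2: present
Doc 3: present
Doc 4: present
Doc 5: absent
Doc 6: present
Doc 7: absent
Doc 8: present
Doc 9: present
Doc 10: present
Doc 11: present
df = sum of presences = 0 + 1 + 1 + 1 + 0 + 1 + 0 + 1 + 1 + 1 + 1 = 8

8


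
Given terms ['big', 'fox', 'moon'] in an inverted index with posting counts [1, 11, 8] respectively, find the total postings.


Summing posting list sizes:
'big': 1 postings
'fox': 11 postings
'moon': 8 postings
Total = 1 + 11 + 8 = 20

20


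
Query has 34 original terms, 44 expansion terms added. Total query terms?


Original terms: 34
Expansion terms: 44
Total = 34 + 44 = 78

78


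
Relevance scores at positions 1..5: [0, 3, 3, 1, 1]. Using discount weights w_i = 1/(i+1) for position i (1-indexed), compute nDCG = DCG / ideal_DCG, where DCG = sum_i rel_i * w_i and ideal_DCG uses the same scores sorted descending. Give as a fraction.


Position discount weights w_i = 1/(i+1) for i=1..5:
Weights = [1/2, 1/3, 1/4, 1/5, 1/6]
Actual relevance: [0, 3, 3, 1, 1]
DCG = 0/2 + 3/3 + 3/4 + 1/5 + 1/6 = 127/60
Ideal relevance (sorted desc): [3, 3, 1, 1, 0]
Ideal DCG = 3/2 + 3/3 + 1/4 + 1/5 + 0/6 = 59/20
nDCG = DCG / ideal_DCG = 127/60 / 59/20 = 127/177

127/177


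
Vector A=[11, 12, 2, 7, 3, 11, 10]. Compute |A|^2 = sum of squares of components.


|A|^2 = sum of squared components
A[0]^2 = 11^2 = 121
A[1]^2 = 12^2 = 144
A[2]^2 = 2^2 = 4
A[3]^2 = 7^2 = 49
A[4]^2 = 3^2 = 9
A[5]^2 = 11^2 = 121
A[6]^2 = 10^2 = 100
Sum = 121 + 144 + 4 + 49 + 9 + 121 + 100 = 548

548


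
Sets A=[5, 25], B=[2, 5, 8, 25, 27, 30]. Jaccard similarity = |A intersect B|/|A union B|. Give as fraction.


A intersect B = [5, 25]
|A intersect B| = 2
A union B = [2, 5, 8, 25, 27, 30]
|A union B| = 6
Jaccard = 2/6 = 1/3

1/3


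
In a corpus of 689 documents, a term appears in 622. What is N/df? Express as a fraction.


IDF ratio = N / df
= 689 / 622
= 689/622

689/622


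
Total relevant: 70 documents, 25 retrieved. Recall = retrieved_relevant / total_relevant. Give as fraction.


Recall = retrieved_relevant / total_relevant
= 25 / 70
= 25 / (25 + 45)
= 5/14

5/14


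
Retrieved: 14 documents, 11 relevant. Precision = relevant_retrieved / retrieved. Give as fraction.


Precision = relevant_retrieved / total_retrieved
= 11 / 14
= 11 / (11 + 3)
= 11/14

11/14


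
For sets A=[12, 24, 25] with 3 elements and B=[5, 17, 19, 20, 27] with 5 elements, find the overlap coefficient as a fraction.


A intersect B = []
|A intersect B| = 0
min(|A|, |B|) = min(3, 5) = 3
Overlap = 0 / 3 = 0

0


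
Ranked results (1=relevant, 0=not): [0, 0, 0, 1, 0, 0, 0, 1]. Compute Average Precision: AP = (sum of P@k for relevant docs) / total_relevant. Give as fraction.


Computing P@k for each relevant position:
Position 1: not relevant
Position 2: not relevant
Position 3: not relevant
Position 4: relevant, P@4 = 1/4 = 1/4
Position 5: not relevant
Position 6: not relevant
Position 7: not relevant
Position 8: relevant, P@8 = 2/8 = 1/4
Sum of P@k = 1/4 + 1/4 = 1/2
AP = 1/2 / 2 = 1/4

1/4


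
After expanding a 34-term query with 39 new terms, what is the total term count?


Original terms: 34
Expansion terms: 39
Total = 34 + 39 = 73

73


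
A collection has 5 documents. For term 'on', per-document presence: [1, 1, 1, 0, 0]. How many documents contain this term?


Checking each document for 'on':
Doc 1: present
Doc 2: present
Doc 3: present
Doc 4: absent
Doc 5: absent
df = sum of presences = 1 + 1 + 1 + 0 + 0 = 3

3


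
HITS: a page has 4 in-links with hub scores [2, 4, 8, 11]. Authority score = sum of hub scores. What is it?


Authority = sum of hub scores of in-linkers
In-link 1: hub score = 2
In-link 2: hub score = 4
In-link 3: hub score = 8
In-link 4: hub score = 11
Authority = 2 + 4 + 8 + 11 = 25

25


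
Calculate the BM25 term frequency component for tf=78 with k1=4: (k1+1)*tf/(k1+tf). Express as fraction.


BM25 TF component = (k1+1)*tf / (k1+tf)
k1 = 4, tf = 78
Numerator = (4+1)*78 = 390
Denominator = 4 + 78 = 82
= 390/82 = 195/41

195/41


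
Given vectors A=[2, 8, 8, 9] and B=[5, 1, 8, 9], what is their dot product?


Dot product = sum of element-wise products
A[0]*B[0] = 2*5 = 10
A[1]*B[1] = 8*1 = 8
A[2]*B[2] = 8*8 = 64
A[3]*B[3] = 9*9 = 81
Sum = 10 + 8 + 64 + 81 = 163

163


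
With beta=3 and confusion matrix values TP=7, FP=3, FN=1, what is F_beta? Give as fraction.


P = TP/(TP+FP) = 7/10 = 7/10
R = TP/(TP+FN) = 7/8 = 7/8
beta^2 = 3^2 = 9
(1 + beta^2) = 10
Numerator = (1+beta^2)*P*R = 49/8
Denominator = beta^2*P + R = 63/10 + 7/8 = 287/40
F_beta = 35/41

35/41


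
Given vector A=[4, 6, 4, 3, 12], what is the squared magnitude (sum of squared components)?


|A|^2 = sum of squared components
A[0]^2 = 4^2 = 16
A[1]^2 = 6^2 = 36
A[2]^2 = 4^2 = 16
A[3]^2 = 3^2 = 9
A[4]^2 = 12^2 = 144
Sum = 16 + 36 + 16 + 9 + 144 = 221

221


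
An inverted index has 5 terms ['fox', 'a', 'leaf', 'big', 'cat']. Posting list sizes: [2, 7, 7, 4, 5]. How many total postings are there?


Summing posting list sizes:
'fox': 2 postings
'a': 7 postings
'leaf': 7 postings
'big': 4 postings
'cat': 5 postings
Total = 2 + 7 + 7 + 4 + 5 = 25

25


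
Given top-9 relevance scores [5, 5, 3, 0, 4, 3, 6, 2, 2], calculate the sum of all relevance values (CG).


Cumulative Gain = sum of relevance scores
Position 1: rel=5, running sum=5
Position 2: rel=5, running sum=10
Position 3: rel=3, running sum=13
Position 4: rel=0, running sum=13
Position 5: rel=4, running sum=17
Position 6: rel=3, running sum=20
Position 7: rel=6, running sum=26
Position 8: rel=2, running sum=28
Position 9: rel=2, running sum=30
CG = 30

30


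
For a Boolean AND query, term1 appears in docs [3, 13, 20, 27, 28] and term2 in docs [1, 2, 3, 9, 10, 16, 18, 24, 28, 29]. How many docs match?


Boolean AND: find intersection of posting lists
term1 docs: [3, 13, 20, 27, 28]
term2 docs: [1, 2, 3, 9, 10, 16, 18, 24, 28, 29]
Intersection: [3, 28]
|intersection| = 2

2
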